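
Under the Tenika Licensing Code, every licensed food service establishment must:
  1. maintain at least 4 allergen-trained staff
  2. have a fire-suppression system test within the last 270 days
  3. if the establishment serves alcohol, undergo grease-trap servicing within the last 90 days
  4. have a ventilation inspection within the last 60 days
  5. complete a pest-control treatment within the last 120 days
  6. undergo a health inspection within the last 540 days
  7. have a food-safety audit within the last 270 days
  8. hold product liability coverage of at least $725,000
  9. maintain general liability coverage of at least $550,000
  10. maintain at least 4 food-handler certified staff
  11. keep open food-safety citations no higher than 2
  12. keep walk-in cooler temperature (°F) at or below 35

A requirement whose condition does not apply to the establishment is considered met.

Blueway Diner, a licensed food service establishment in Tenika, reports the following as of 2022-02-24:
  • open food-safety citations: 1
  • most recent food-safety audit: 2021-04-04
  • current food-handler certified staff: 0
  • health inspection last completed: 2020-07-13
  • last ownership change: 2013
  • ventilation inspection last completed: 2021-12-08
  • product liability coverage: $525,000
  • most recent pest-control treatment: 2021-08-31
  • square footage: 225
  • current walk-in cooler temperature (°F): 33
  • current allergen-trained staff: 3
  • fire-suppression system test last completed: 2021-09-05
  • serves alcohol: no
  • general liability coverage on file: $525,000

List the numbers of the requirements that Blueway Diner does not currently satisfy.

1. allergen-trained staff 3 < 4 → not met
2. fire-suppression system test 172 days ago vs limit 270 → met
3. condition 'serves alcohol' does not hold → requirement n/a → met
4. ventilation inspection 78 days ago vs limit 60 → not met
5. pest-control treatment 177 days ago vs limit 120 → not met
6. health inspection 591 days ago vs limit 540 → not met
7. food-safety audit 326 days ago vs limit 270 → not met
8. product liability coverage $525,000 < $725,000 → not met
9. general liability coverage $525,000 < $550,000 → not met
10. food-handler certified staff 0 < 4 → not met
11. open food-safety citations 1 ≤ 2 → met
12. walk-in cooler temperature (°F) 33 ≤ 35 → met
Not met: 1, 4, 5, 6, 7, 8, 9, 10

1, 4, 5, 6, 7, 8, 9, 10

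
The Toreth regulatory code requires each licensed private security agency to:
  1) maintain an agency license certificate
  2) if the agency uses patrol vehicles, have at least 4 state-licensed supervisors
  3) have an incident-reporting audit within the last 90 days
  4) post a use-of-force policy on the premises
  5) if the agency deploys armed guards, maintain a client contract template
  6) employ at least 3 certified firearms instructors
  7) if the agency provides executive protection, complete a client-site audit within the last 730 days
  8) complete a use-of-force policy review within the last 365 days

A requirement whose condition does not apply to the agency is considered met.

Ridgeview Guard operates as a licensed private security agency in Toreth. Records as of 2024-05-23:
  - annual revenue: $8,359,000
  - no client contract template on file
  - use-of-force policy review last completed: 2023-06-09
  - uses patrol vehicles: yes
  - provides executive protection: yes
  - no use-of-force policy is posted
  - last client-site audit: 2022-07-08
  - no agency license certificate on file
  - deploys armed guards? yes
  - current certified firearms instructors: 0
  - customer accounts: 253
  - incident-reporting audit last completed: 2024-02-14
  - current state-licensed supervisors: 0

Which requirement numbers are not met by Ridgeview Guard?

1, 2, 3, 4, 5, 6

1. agency license certificate absent → not met
2. condition 'uses patrol vehicles' holds; state-licensed supervisors 0 < 4 → not met
3. incident-reporting audit 99 days ago vs limit 90 → not met
4. use-of-force policy absent → not met
5. condition 'deploys armed guards' holds; client contract template absent → not met
6. certified firearms instructors 0 < 3 → not met
7. condition 'provides executive protection' holds; client-site audit 685 days ago vs limit 730 → met
8. use-of-force policy review 349 days ago vs limit 365 → met
Not met: 1, 2, 3, 4, 5, 6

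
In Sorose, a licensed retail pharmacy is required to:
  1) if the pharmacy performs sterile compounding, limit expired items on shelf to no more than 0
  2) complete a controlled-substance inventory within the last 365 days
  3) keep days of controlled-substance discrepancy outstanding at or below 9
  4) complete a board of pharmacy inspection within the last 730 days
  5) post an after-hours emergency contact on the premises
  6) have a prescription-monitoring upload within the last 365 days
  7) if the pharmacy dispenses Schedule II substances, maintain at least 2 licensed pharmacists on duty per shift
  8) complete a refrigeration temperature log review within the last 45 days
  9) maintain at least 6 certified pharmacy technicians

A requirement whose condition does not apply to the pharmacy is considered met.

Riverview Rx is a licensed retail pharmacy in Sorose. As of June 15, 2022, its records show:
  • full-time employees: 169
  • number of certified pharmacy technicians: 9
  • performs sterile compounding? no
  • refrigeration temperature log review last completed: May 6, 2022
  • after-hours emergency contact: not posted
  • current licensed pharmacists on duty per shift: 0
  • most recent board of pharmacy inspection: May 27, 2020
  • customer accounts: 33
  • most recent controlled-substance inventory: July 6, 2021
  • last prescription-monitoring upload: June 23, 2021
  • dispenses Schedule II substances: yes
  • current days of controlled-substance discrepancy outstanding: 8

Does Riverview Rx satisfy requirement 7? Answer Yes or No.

No

7. condition 'dispenses Schedule II substances' holds; licensed pharmacists on duty per shift 0 < 2 → not met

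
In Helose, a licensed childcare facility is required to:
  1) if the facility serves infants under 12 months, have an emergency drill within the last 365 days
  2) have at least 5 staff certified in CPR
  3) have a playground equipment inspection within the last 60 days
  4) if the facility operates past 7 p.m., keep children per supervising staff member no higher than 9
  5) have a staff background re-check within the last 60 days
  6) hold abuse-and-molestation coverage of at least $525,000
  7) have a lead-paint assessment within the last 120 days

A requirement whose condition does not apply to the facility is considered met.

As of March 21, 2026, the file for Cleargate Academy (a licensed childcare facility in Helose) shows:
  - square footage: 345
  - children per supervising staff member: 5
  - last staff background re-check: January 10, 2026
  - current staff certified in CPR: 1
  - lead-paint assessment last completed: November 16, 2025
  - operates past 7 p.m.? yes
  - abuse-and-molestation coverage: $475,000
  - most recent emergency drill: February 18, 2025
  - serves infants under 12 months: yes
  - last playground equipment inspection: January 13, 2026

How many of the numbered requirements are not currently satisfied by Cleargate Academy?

1. condition 'serves infants under 12 months' holds; emergency drill 396 days ago vs limit 365 → not met
2. staff certified in CPR 1 < 5 → not met
3. playground equipment inspection 67 days ago vs limit 60 → not met
4. condition 'operates past 7 p.m.' holds; children per supervising staff member 5 ≤ 9 → met
5. staff background re-check 70 days ago vs limit 60 → not met
6. abuse-and-molestation coverage $475,000 < $525,000 → not met
7. lead-paint assessment 125 days ago vs limit 120 → not met
Not met: 6 of 7

6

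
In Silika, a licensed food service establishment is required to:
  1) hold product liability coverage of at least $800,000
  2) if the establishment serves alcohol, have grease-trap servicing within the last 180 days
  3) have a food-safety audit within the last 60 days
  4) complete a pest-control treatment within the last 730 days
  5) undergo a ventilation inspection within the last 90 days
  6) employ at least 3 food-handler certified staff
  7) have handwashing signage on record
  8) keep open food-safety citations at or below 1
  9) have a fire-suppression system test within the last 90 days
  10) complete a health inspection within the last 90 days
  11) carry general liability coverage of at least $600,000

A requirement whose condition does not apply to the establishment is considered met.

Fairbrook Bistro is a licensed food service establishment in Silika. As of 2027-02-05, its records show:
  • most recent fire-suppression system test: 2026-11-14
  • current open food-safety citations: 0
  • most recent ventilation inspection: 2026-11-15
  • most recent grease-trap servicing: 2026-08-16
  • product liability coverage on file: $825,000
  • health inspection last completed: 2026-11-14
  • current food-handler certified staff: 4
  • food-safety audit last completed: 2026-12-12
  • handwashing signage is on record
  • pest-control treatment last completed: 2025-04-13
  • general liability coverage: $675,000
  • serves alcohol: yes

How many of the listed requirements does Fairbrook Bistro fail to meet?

0

1. product liability coverage $825,000 ≥ $800,000 → met
2. condition 'serves alcohol' holds; grease-trap servicing 173 days ago vs limit 180 → met
3. food-safety audit 55 days ago vs limit 60 → met
4. pest-control treatment 663 days ago vs limit 730 → met
5. ventilation inspection 82 days ago vs limit 90 → met
6. food-handler certified staff 4 ≥ 3 → met
7. handwashing signage present → met
8. open food-safety citations 0 ≤ 1 → met
9. fire-suppression system test 83 days ago vs limit 90 → met
10. health inspection 83 days ago vs limit 90 → met
11. general liability coverage $675,000 ≥ $600,000 → met
Not met: 0 of 11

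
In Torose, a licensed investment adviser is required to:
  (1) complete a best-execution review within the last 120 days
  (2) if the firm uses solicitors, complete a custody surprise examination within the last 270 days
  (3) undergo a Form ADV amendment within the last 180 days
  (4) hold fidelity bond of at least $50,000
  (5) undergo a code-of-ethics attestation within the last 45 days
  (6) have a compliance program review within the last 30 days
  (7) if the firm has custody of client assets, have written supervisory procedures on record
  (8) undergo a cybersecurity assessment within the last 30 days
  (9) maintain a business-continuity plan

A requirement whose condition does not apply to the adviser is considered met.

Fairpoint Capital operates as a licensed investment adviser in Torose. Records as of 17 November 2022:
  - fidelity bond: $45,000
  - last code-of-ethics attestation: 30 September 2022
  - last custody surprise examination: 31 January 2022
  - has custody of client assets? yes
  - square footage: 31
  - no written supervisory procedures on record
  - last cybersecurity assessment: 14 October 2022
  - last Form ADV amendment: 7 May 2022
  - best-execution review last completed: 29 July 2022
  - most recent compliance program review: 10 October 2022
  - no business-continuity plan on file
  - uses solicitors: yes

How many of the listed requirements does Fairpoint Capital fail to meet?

8

1. best-execution review 111 days ago vs limit 120 → met
2. condition 'uses solicitors' holds; custody surprise examination 290 days ago vs limit 270 → not met
3. Form ADV amendment 194 days ago vs limit 180 → not met
4. fidelity bond $45,000 < $50,000 → not met
5. code-of-ethics attestation 48 days ago vs limit 45 → not met
6. compliance program review 38 days ago vs limit 30 → not met
7. condition 'has custody of client assets' holds; written supervisory procedures absent → not met
8. cybersecurity assessment 34 days ago vs limit 30 → not met
9. business-continuity plan absent → not met
Not met: 8 of 9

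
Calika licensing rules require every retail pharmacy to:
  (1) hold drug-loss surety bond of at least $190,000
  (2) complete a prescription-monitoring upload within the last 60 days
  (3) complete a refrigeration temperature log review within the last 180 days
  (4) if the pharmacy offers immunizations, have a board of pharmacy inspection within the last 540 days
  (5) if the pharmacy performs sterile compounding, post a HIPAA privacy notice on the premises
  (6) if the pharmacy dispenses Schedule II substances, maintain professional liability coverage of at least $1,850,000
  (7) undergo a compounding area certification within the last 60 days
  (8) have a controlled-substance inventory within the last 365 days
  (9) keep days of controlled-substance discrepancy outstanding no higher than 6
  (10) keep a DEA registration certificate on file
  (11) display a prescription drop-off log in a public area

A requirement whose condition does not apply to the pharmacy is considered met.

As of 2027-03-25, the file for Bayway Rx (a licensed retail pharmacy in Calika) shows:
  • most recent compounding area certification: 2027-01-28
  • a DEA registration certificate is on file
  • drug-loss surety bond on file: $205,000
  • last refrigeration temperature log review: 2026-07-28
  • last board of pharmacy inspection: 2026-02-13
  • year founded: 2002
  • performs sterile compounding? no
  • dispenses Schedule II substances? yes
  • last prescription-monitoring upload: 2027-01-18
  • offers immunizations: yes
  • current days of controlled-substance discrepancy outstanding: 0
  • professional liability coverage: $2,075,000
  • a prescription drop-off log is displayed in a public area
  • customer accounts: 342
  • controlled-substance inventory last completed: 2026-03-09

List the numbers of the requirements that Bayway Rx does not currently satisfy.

2, 3, 8

1. drug-loss surety bond $205,000 ≥ $190,000 → met
2. prescription-monitoring upload 66 days ago vs limit 60 → not met
3. refrigeration temperature log review 240 days ago vs limit 180 → not met
4. condition 'offers immunizations' holds; board of pharmacy inspection 405 days ago vs limit 540 → met
5. condition 'performs sterile compounding' does not hold → requirement n/a → met
6. condition 'dispenses Schedule II substances' holds; professional liability coverage $2,075,000 ≥ $1,850,000 → met
7. compounding area certification 56 days ago vs limit 60 → met
8. controlled-substance inventory 381 days ago vs limit 365 → not met
9. days of controlled-substance discrepancy outstanding 0 ≤ 6 → met
10. DEA registration certificate present → met
11. prescription drop-off log present → met
Not met: 2, 3, 8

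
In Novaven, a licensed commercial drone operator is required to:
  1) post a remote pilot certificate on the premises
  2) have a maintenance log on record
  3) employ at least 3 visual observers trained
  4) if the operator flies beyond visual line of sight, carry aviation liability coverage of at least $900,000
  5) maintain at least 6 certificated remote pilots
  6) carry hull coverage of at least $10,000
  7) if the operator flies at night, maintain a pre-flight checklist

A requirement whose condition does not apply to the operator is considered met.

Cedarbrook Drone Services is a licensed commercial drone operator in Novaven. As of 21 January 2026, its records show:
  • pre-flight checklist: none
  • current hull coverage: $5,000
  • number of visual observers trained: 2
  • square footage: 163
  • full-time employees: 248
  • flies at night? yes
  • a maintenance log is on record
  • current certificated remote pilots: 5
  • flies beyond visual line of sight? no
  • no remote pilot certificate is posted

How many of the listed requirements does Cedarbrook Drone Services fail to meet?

1. remote pilot certificate absent → not met
2. maintenance log present → met
3. visual observers trained 2 < 3 → not met
4. condition 'flies beyond visual line of sight' does not hold → requirement n/a → met
5. certificated remote pilots 5 < 6 → not met
6. hull coverage $5,000 < $10,000 → not met
7. condition 'flies at night' holds; pre-flight checklist absent → not met
Not met: 5 of 7

5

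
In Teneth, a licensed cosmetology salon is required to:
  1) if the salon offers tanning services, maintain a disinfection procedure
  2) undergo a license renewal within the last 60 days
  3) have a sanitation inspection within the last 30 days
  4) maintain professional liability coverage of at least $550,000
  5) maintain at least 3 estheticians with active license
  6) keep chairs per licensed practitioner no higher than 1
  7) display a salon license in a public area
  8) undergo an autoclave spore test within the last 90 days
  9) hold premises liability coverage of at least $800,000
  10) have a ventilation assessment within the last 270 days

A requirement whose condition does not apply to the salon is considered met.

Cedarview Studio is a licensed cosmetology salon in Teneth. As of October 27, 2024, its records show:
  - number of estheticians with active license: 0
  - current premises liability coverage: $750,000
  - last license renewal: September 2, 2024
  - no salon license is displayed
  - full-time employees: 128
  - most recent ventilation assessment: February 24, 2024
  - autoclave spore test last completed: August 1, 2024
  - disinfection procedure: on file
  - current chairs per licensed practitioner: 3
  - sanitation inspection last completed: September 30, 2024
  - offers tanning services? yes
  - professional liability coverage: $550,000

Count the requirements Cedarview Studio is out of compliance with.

4

1. condition 'offers tanning services' holds; disinfection procedure present → met
2. license renewal 55 days ago vs limit 60 → met
3. sanitation inspection 27 days ago vs limit 30 → met
4. professional liability coverage $550,000 ≥ $550,000 → met
5. estheticians with active license 0 < 3 → not met
6. chairs per licensed practitioner 3 > 1 → not met
7. salon license absent → not met
8. autoclave spore test 87 days ago vs limit 90 → met
9. premises liability coverage $750,000 < $800,000 → not met
10. ventilation assessment 246 days ago vs limit 270 → met
Not met: 4 of 10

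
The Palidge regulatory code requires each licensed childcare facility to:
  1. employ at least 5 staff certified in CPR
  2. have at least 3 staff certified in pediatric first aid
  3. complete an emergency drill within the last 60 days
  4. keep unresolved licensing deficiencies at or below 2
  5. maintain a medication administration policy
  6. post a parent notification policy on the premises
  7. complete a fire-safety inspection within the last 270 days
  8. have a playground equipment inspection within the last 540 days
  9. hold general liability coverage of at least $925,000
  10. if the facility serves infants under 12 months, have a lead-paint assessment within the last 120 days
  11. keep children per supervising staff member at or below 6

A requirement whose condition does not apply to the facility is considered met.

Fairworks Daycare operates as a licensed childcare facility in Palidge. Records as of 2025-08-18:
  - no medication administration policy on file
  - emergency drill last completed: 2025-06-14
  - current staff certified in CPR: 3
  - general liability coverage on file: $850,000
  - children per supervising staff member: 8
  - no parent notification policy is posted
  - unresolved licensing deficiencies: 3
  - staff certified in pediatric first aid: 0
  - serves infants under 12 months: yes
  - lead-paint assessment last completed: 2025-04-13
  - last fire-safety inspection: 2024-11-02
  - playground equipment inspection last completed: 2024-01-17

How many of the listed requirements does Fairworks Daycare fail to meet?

11

1. staff certified in CPR 3 < 5 → not met
2. staff certified in pediatric first aid 0 < 3 → not met
3. emergency drill 65 days ago vs limit 60 → not met
4. unresolved licensing deficiencies 3 > 2 → not met
5. medication administration policy absent → not met
6. parent notification policy absent → not met
7. fire-safety inspection 289 days ago vs limit 270 → not met
8. playground equipment inspection 579 days ago vs limit 540 → not met
9. general liability coverage $850,000 < $925,000 → not met
10. condition 'serves infants under 12 months' holds; lead-paint assessment 127 days ago vs limit 120 → not met
11. children per supervising staff member 8 > 6 → not met
Not met: 11 of 11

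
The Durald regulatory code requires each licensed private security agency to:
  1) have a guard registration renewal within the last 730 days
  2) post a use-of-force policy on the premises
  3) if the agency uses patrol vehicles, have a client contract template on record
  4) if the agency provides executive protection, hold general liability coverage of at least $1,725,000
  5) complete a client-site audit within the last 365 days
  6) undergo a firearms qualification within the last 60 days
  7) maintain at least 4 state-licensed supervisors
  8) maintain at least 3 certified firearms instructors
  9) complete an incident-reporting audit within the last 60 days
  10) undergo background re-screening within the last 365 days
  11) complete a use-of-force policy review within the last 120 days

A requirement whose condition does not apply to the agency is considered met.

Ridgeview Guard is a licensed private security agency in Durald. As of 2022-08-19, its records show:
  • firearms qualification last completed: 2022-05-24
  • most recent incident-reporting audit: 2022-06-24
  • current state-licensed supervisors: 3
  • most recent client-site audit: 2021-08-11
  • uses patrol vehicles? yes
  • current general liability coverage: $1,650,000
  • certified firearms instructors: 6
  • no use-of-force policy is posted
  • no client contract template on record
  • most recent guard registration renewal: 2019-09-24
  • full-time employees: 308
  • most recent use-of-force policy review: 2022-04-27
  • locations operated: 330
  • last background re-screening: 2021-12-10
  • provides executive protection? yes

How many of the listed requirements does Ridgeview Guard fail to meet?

1. guard registration renewal 1060 days ago vs limit 730 → not met
2. use-of-force policy absent → not met
3. condition 'uses patrol vehicles' holds; client contract template absent → not met
4. condition 'provides executive protection' holds; general liability coverage $1,650,000 < $1,725,000 → not met
5. client-site audit 373 days ago vs limit 365 → not met
6. firearms qualification 87 days ago vs limit 60 → not met
7. state-licensed supervisors 3 < 4 → not met
8. certified firearms instructors 6 ≥ 3 → met
9. incident-reporting audit 56 days ago vs limit 60 → met
10. background re-screening 252 days ago vs limit 365 → met
11. use-of-force policy review 114 days ago vs limit 120 → met
Not met: 7 of 11

7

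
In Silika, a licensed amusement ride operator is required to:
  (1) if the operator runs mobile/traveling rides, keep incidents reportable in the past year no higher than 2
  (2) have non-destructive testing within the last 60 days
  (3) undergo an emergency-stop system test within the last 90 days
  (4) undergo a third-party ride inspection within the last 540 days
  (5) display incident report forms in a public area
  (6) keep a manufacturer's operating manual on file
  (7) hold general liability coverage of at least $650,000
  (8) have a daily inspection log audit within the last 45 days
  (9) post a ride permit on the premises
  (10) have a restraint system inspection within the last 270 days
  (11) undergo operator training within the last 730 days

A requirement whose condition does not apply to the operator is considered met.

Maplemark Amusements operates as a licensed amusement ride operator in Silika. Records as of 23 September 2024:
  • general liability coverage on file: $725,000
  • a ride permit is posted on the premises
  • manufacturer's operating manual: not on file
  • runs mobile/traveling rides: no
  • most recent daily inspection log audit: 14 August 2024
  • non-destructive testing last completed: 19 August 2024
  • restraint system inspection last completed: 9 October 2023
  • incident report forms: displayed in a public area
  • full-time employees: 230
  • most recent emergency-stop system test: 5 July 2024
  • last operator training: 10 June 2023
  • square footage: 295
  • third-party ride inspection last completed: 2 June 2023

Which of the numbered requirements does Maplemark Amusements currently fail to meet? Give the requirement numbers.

1. condition 'runs mobile/traveling rides' does not hold → requirement n/a → met
2. non-destructive testing 35 days ago vs limit 60 → met
3. emergency-stop system test 80 days ago vs limit 90 → met
4. third-party ride inspection 479 days ago vs limit 540 → met
5. incident report forms present → met
6. manufacturer's operating manual absent → not met
7. general liability coverage $725,000 ≥ $650,000 → met
8. daily inspection log audit 40 days ago vs limit 45 → met
9. ride permit present → met
10. restraint system inspection 350 days ago vs limit 270 → not met
11. operator training 471 days ago vs limit 730 → met
Not met: 6, 10

6, 10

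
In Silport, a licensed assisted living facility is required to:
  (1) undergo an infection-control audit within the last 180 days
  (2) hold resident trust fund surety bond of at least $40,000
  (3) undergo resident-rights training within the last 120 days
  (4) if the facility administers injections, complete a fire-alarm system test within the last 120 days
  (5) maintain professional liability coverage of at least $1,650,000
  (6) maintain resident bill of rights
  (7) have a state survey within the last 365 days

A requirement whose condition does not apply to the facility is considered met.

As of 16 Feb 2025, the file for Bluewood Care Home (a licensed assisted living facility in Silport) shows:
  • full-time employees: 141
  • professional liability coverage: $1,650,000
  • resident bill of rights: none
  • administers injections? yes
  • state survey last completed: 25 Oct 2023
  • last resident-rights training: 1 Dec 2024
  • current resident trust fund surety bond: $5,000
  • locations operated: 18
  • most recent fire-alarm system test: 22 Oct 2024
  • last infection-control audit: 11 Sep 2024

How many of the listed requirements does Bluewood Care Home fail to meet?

3

1. infection-control audit 158 days ago vs limit 180 → met
2. resident trust fund surety bond $5,000 < $40,000 → not met
3. resident-rights training 77 days ago vs limit 120 → met
4. condition 'administers injections' holds; fire-alarm system test 117 days ago vs limit 120 → met
5. professional liability coverage $1,650,000 ≥ $1,650,000 → met
6. resident bill of rights absent → not met
7. state survey 480 days ago vs limit 365 → not met
Not met: 3 of 7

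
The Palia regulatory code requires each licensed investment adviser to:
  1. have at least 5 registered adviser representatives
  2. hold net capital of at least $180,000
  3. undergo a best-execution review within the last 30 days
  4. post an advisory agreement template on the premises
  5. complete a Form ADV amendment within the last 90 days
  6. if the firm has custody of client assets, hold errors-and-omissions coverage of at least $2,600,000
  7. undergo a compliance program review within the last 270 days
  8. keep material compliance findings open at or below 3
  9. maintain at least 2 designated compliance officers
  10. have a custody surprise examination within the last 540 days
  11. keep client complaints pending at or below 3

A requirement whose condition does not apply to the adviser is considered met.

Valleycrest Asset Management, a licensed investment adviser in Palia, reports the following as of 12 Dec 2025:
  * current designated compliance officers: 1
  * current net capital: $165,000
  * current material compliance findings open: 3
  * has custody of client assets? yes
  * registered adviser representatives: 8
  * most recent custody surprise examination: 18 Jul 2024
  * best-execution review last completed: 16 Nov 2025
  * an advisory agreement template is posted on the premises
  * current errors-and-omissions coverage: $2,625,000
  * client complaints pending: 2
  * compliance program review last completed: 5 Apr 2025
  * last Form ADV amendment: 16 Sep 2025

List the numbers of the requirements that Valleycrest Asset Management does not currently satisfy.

1. registered adviser representatives 8 ≥ 5 → met
2. net capital $165,000 < $180,000 → not met
3. best-execution review 26 days ago vs limit 30 → met
4. advisory agreement template present → met
5. Form ADV amendment 87 days ago vs limit 90 → met
6. condition 'has custody of client assets' holds; errors-and-omissions coverage $2,625,000 ≥ $2,600,000 → met
7. compliance program review 251 days ago vs limit 270 → met
8. material compliance findings open 3 ≤ 3 → met
9. designated compliance officers 1 < 2 → not met
10. custody surprise examination 512 days ago vs limit 540 → met
11. client complaints pending 2 ≤ 3 → met
Not met: 2, 9

2, 9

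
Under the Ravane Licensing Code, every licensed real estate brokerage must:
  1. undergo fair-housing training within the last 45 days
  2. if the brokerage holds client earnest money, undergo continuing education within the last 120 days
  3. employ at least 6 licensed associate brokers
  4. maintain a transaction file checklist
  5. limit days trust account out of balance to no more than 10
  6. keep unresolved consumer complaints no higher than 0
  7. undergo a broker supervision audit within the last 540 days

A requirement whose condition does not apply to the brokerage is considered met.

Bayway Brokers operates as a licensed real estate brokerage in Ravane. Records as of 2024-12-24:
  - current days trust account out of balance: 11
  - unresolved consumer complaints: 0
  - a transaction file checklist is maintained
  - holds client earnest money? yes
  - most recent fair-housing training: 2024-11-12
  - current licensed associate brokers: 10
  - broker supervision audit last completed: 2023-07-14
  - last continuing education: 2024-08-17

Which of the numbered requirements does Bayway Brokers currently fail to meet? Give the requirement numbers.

1. fair-housing training 42 days ago vs limit 45 → met
2. condition 'holds client earnest money' holds; continuing education 129 days ago vs limit 120 → not met
3. licensed associate brokers 10 ≥ 6 → met
4. transaction file checklist present → met
5. days trust account out of balance 11 > 10 → not met
6. unresolved consumer complaints 0 ≤ 0 → met
7. broker supervision audit 529 days ago vs limit 540 → met
Not met: 2, 5

2, 5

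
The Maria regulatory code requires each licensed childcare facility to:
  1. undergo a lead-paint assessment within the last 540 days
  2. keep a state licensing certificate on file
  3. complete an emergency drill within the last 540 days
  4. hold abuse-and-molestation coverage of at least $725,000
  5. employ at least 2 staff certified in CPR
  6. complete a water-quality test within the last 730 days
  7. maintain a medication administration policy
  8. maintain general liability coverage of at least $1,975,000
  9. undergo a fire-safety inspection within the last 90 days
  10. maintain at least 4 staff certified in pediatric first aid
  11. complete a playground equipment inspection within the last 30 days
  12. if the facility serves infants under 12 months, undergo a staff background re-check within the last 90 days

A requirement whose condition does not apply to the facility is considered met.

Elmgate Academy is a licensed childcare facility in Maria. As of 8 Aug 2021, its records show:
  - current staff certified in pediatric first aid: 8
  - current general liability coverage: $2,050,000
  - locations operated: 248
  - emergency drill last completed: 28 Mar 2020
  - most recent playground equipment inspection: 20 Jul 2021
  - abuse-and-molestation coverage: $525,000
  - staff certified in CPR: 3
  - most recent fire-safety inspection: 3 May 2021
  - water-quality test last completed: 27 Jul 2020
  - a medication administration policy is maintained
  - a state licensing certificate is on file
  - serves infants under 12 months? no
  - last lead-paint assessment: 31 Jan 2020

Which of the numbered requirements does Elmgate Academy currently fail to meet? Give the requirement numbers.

1. lead-paint assessment 555 days ago vs limit 540 → not met
2. state licensing certificate present → met
3. emergency drill 498 days ago vs limit 540 → met
4. abuse-and-molestation coverage $525,000 < $725,000 → not met
5. staff certified in CPR 3 ≥ 2 → met
6. water-quality test 377 days ago vs limit 730 → met
7. medication administration policy present → met
8. general liability coverage $2,050,000 ≥ $1,975,000 → met
9. fire-safety inspection 97 days ago vs limit 90 → not met
10. staff certified in pediatric first aid 8 ≥ 4 → met
11. playground equipment inspection 19 days ago vs limit 30 → met
12. condition 'serves infants under 12 months' does not hold → requirement n/a → met
Not met: 1, 4, 9

1, 4, 9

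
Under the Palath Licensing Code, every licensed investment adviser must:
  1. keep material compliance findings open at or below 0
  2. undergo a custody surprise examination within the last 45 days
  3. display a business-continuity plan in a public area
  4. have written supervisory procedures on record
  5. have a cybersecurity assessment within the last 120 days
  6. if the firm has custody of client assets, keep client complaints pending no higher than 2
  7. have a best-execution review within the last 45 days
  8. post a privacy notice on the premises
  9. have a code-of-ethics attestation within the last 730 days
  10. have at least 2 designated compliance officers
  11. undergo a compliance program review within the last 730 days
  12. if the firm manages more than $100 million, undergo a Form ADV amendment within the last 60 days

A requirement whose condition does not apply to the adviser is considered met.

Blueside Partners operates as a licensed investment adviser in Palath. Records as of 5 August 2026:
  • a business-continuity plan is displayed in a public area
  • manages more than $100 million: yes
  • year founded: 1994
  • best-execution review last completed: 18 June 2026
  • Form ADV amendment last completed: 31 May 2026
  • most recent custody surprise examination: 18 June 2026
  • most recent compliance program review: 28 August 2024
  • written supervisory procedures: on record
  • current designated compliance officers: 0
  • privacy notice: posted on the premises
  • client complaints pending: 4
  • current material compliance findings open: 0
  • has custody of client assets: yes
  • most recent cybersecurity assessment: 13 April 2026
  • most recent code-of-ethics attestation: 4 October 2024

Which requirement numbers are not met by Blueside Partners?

1. material compliance findings open 0 ≤ 0 → met
2. custody surprise examination 48 days ago vs limit 45 → not met
3. business-continuity plan present → met
4. written supervisory procedures present → met
5. cybersecurity assessment 114 days ago vs limit 120 → met
6. condition 'has custody of client assets' holds; client complaints pending 4 > 2 → not met
7. best-execution review 48 days ago vs limit 45 → not met
8. privacy notice present → met
9. code-of-ethics attestation 670 days ago vs limit 730 → met
10. designated compliance officers 0 < 2 → not met
11. compliance program review 707 days ago vs limit 730 → met
12. condition 'manages more than $100 million' holds; Form ADV amendment 66 days ago vs limit 60 → not met
Not met: 2, 6, 7, 10, 12

2, 6, 7, 10, 12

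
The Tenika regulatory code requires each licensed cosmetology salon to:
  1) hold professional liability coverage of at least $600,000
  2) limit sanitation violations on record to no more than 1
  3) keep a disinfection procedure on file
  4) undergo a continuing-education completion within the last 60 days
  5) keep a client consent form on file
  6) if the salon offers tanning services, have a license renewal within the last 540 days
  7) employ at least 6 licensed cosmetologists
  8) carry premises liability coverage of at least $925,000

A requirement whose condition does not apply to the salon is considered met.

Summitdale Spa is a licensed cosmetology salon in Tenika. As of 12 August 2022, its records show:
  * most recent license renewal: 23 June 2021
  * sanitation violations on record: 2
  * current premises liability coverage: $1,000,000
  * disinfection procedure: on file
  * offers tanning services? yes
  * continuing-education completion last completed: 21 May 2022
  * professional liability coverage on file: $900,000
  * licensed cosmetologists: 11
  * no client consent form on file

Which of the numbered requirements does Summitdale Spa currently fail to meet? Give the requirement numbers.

2, 4, 5

1. professional liability coverage $900,000 ≥ $600,000 → met
2. sanitation violations on record 2 > 1 → not met
3. disinfection procedure present → met
4. continuing-education completion 83 days ago vs limit 60 → not met
5. client consent form absent → not met
6. condition 'offers tanning services' holds; license renewal 415 days ago vs limit 540 → met
7. licensed cosmetologists 11 ≥ 6 → met
8. premises liability coverage $1,000,000 ≥ $925,000 → met
Not met: 2, 4, 5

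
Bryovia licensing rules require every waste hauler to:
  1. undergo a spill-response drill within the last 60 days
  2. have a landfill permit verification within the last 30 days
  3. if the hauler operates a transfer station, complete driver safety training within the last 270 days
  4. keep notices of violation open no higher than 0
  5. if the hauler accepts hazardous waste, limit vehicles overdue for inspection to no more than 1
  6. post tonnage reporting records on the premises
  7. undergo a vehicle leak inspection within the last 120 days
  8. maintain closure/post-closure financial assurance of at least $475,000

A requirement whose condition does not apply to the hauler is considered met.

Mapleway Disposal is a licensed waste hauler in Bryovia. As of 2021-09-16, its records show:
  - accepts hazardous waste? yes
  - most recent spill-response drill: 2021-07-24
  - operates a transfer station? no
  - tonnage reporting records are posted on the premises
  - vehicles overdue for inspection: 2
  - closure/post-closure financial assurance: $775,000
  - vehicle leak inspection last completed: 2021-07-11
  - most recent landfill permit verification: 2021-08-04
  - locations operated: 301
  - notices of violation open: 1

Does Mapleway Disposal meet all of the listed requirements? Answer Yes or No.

No

1. spill-response drill 54 days ago vs limit 60 → met
2. landfill permit verification 43 days ago vs limit 30 → not met
3. condition 'operates a transfer station' does not hold → requirement n/a → met
4. notices of violation open 1 > 0 → not met
5. condition 'accepts hazardous waste' holds; vehicles overdue for inspection 2 > 1 → not met
6. tonnage reporting records present → met
7. vehicle leak inspection 67 days ago vs limit 120 → met
8. closure/post-closure financial assurance $775,000 ≥ $475,000 → met
Not met: 2, 4, 5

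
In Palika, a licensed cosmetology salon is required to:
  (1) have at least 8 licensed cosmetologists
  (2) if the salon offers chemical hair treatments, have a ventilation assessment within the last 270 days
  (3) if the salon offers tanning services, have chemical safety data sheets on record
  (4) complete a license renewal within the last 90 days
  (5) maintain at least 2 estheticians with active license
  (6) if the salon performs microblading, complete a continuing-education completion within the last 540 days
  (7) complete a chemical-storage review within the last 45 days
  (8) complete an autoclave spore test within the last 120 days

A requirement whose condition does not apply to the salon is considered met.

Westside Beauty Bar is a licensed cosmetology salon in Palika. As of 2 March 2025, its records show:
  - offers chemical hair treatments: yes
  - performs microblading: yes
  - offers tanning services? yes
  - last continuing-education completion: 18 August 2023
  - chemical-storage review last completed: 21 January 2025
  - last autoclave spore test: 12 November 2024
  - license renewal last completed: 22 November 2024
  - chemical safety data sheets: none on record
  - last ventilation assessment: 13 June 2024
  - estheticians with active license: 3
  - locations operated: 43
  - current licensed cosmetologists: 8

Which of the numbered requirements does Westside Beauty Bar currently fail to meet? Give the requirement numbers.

3, 4, 6

1. licensed cosmetologists 8 ≥ 8 → met
2. condition 'offers chemical hair treatments' holds; ventilation assessment 262 days ago vs limit 270 → met
3. condition 'offers tanning services' holds; chemical safety data sheets absent → not met
4. license renewal 100 days ago vs limit 90 → not met
5. estheticians with active license 3 ≥ 2 → met
6. condition 'performs microblading' holds; continuing-education completion 562 days ago vs limit 540 → not met
7. chemical-storage review 40 days ago vs limit 45 → met
8. autoclave spore test 110 days ago vs limit 120 → met
Not met: 3, 4, 6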